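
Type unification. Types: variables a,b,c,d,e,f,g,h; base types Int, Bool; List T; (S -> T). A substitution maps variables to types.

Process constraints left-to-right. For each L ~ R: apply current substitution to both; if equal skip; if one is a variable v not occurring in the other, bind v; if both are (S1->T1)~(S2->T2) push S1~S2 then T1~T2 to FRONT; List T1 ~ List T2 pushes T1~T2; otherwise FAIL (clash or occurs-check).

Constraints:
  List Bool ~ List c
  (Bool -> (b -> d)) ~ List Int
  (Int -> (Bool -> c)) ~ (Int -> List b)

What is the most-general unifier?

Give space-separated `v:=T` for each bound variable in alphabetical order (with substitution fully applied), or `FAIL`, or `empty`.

step 1: unify List Bool ~ List c  [subst: {-} | 2 pending]
  -> decompose List: push Bool~c
step 2: unify Bool ~ c  [subst: {-} | 2 pending]
  bind c := Bool
step 3: unify (Bool -> (b -> d)) ~ List Int  [subst: {c:=Bool} | 1 pending]
  clash: (Bool -> (b -> d)) vs List Int

Answer: FAIL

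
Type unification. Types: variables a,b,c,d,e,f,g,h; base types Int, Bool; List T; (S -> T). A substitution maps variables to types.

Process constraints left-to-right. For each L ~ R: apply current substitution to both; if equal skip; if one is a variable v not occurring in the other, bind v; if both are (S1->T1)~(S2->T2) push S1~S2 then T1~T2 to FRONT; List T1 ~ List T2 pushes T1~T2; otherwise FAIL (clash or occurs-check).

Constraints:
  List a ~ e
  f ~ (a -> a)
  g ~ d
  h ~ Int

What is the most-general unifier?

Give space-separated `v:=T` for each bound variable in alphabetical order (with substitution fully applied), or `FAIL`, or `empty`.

Answer: e:=List a f:=(a -> a) g:=d h:=Int

Derivation:
step 1: unify List a ~ e  [subst: {-} | 3 pending]
  bind e := List a
step 2: unify f ~ (a -> a)  [subst: {e:=List a} | 2 pending]
  bind f := (a -> a)
step 3: unify g ~ d  [subst: {e:=List a, f:=(a -> a)} | 1 pending]
  bind g := d
step 4: unify h ~ Int  [subst: {e:=List a, f:=(a -> a), g:=d} | 0 pending]
  bind h := Int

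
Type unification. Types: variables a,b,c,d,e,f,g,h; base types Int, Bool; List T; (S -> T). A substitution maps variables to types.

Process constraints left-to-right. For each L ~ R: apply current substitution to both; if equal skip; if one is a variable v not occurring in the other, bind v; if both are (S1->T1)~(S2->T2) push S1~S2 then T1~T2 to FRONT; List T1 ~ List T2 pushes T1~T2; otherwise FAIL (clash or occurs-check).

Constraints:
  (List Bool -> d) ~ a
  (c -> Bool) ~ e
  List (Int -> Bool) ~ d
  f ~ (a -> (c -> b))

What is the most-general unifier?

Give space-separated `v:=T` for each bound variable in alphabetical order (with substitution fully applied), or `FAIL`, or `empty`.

Answer: a:=(List Bool -> List (Int -> Bool)) d:=List (Int -> Bool) e:=(c -> Bool) f:=((List Bool -> List (Int -> Bool)) -> (c -> b))

Derivation:
step 1: unify (List Bool -> d) ~ a  [subst: {-} | 3 pending]
  bind a := (List Bool -> d)
step 2: unify (c -> Bool) ~ e  [subst: {a:=(List Bool -> d)} | 2 pending]
  bind e := (c -> Bool)
step 3: unify List (Int -> Bool) ~ d  [subst: {a:=(List Bool -> d), e:=(c -> Bool)} | 1 pending]
  bind d := List (Int -> Bool)
step 4: unify f ~ ((List Bool -> List (Int -> Bool)) -> (c -> b))  [subst: {a:=(List Bool -> d), e:=(c -> Bool), d:=List (Int -> Bool)} | 0 pending]
  bind f := ((List Bool -> List (Int -> Bool)) -> (c -> b))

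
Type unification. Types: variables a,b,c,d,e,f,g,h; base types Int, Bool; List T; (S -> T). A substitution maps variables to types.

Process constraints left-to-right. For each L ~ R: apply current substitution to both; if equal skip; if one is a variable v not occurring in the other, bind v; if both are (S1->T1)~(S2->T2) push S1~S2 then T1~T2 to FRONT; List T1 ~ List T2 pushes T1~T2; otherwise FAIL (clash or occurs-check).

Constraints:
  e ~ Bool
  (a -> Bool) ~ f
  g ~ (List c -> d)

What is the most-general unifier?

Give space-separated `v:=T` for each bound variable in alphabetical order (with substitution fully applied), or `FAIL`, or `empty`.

Answer: e:=Bool f:=(a -> Bool) g:=(List c -> d)

Derivation:
step 1: unify e ~ Bool  [subst: {-} | 2 pending]
  bind e := Bool
step 2: unify (a -> Bool) ~ f  [subst: {e:=Bool} | 1 pending]
  bind f := (a -> Bool)
step 3: unify g ~ (List c -> d)  [subst: {e:=Bool, f:=(a -> Bool)} | 0 pending]
  bind g := (List c -> d)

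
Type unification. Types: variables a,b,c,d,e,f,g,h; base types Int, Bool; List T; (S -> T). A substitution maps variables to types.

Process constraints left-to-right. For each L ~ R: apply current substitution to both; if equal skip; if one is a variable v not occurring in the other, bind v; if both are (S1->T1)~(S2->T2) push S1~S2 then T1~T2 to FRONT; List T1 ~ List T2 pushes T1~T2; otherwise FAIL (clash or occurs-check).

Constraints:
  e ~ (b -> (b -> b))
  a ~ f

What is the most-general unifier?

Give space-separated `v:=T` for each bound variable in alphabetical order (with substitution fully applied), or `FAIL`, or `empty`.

step 1: unify e ~ (b -> (b -> b))  [subst: {-} | 1 pending]
  bind e := (b -> (b -> b))
step 2: unify a ~ f  [subst: {e:=(b -> (b -> b))} | 0 pending]
  bind a := f

Answer: a:=f e:=(b -> (b -> b))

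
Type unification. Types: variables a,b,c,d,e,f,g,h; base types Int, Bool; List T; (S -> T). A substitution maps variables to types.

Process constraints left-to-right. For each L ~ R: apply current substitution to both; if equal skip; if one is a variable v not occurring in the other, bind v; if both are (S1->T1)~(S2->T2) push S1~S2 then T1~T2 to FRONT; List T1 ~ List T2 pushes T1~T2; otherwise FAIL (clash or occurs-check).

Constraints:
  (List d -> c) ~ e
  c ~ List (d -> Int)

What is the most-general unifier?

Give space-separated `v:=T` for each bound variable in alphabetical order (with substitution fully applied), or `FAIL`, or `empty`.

Answer: c:=List (d -> Int) e:=(List d -> List (d -> Int))

Derivation:
step 1: unify (List d -> c) ~ e  [subst: {-} | 1 pending]
  bind e := (List d -> c)
step 2: unify c ~ List (d -> Int)  [subst: {e:=(List d -> c)} | 0 pending]
  bind c := List (d -> Int)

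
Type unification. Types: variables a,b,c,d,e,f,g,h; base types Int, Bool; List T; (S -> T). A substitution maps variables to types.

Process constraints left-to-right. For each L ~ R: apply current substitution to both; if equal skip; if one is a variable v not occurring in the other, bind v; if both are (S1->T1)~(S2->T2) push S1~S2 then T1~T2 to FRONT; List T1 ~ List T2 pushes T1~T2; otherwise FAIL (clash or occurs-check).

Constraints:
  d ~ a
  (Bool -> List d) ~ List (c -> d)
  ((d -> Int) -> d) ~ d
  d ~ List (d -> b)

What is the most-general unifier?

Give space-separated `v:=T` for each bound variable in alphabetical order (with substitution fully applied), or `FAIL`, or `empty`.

Answer: FAIL

Derivation:
step 1: unify d ~ a  [subst: {-} | 3 pending]
  bind d := a
step 2: unify (Bool -> List a) ~ List (c -> a)  [subst: {d:=a} | 2 pending]
  clash: (Bool -> List a) vs List (c -> a)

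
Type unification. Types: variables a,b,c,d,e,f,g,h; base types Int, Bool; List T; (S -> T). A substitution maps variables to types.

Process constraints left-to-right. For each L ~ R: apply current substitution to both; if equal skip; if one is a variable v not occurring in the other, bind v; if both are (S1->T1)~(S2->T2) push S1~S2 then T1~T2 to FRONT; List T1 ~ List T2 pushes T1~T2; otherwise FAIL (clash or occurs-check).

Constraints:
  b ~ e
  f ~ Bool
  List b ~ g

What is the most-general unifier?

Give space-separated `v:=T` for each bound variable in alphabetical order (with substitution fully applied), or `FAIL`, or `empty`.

step 1: unify b ~ e  [subst: {-} | 2 pending]
  bind b := e
step 2: unify f ~ Bool  [subst: {b:=e} | 1 pending]
  bind f := Bool
step 3: unify List e ~ g  [subst: {b:=e, f:=Bool} | 0 pending]
  bind g := List e

Answer: b:=e f:=Bool g:=List e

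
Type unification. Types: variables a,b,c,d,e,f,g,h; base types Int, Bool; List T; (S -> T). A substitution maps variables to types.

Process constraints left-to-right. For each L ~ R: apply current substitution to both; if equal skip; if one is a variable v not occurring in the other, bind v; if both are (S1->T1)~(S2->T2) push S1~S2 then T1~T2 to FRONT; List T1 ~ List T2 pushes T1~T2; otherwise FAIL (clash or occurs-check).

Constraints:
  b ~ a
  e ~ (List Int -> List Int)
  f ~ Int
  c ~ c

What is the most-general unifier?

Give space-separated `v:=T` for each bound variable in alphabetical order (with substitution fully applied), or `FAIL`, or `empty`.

Answer: b:=a e:=(List Int -> List Int) f:=Int

Derivation:
step 1: unify b ~ a  [subst: {-} | 3 pending]
  bind b := a
step 2: unify e ~ (List Int -> List Int)  [subst: {b:=a} | 2 pending]
  bind e := (List Int -> List Int)
step 3: unify f ~ Int  [subst: {b:=a, e:=(List Int -> List Int)} | 1 pending]
  bind f := Int
step 4: unify c ~ c  [subst: {b:=a, e:=(List Int -> List Int), f:=Int} | 0 pending]
  -> identical, skip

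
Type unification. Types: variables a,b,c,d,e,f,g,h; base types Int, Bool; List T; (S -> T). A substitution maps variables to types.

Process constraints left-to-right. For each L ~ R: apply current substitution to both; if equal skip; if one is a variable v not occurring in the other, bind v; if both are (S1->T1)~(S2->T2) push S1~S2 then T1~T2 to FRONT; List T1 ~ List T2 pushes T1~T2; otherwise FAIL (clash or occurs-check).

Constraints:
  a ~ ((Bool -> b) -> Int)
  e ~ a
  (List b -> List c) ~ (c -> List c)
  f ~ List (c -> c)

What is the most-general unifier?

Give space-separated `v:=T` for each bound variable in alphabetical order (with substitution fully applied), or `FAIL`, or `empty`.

Answer: a:=((Bool -> b) -> Int) c:=List b e:=((Bool -> b) -> Int) f:=List (List b -> List b)

Derivation:
step 1: unify a ~ ((Bool -> b) -> Int)  [subst: {-} | 3 pending]
  bind a := ((Bool -> b) -> Int)
step 2: unify e ~ ((Bool -> b) -> Int)  [subst: {a:=((Bool -> b) -> Int)} | 2 pending]
  bind e := ((Bool -> b) -> Int)
step 3: unify (List b -> List c) ~ (c -> List c)  [subst: {a:=((Bool -> b) -> Int), e:=((Bool -> b) -> Int)} | 1 pending]
  -> decompose arrow: push List b~c, List c~List c
step 4: unify List b ~ c  [subst: {a:=((Bool -> b) -> Int), e:=((Bool -> b) -> Int)} | 2 pending]
  bind c := List b
step 5: unify List List b ~ List List b  [subst: {a:=((Bool -> b) -> Int), e:=((Bool -> b) -> Int), c:=List b} | 1 pending]
  -> identical, skip
step 6: unify f ~ List (List b -> List b)  [subst: {a:=((Bool -> b) -> Int), e:=((Bool -> b) -> Int), c:=List b} | 0 pending]
  bind f := List (List b -> List b)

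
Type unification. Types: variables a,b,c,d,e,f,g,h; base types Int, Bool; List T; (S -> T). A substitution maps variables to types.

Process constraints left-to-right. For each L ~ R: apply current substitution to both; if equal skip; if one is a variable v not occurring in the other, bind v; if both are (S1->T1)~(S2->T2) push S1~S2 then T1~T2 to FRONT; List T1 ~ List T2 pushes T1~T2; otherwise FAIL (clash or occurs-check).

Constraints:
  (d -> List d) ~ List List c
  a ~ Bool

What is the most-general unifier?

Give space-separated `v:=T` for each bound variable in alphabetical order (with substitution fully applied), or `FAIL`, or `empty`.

Answer: FAIL

Derivation:
step 1: unify (d -> List d) ~ List List c  [subst: {-} | 1 pending]
  clash: (d -> List d) vs List List c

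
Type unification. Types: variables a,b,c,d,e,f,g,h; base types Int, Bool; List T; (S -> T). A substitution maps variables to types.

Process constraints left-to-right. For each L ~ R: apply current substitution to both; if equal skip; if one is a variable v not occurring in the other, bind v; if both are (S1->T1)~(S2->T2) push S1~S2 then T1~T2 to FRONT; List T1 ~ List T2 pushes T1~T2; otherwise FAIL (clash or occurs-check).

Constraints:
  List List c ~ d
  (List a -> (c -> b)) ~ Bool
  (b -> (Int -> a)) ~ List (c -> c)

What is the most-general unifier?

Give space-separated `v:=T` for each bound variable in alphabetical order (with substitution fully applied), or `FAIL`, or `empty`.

step 1: unify List List c ~ d  [subst: {-} | 2 pending]
  bind d := List List c
step 2: unify (List a -> (c -> b)) ~ Bool  [subst: {d:=List List c} | 1 pending]
  clash: (List a -> (c -> b)) vs Bool

Answer: FAIL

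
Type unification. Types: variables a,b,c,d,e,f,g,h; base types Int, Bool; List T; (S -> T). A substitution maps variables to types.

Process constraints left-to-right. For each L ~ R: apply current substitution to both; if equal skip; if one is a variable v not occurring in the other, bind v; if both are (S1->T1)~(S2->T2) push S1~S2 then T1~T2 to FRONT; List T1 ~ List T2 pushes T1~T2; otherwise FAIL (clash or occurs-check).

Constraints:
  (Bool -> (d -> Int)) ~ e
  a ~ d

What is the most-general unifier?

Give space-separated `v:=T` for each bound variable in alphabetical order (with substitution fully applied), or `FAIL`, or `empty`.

Answer: a:=d e:=(Bool -> (d -> Int))

Derivation:
step 1: unify (Bool -> (d -> Int)) ~ e  [subst: {-} | 1 pending]
  bind e := (Bool -> (d -> Int))
step 2: unify a ~ d  [subst: {e:=(Bool -> (d -> Int))} | 0 pending]
  bind a := d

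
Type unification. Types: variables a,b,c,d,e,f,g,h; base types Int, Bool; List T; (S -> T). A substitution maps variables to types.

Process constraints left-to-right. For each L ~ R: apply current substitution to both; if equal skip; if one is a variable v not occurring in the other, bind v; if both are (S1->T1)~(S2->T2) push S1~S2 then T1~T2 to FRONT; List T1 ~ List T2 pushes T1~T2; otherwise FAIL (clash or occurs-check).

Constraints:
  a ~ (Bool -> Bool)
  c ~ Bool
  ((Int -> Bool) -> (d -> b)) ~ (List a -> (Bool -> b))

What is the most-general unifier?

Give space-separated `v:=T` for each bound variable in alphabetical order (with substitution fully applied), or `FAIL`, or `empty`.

Answer: FAIL

Derivation:
step 1: unify a ~ (Bool -> Bool)  [subst: {-} | 2 pending]
  bind a := (Bool -> Bool)
step 2: unify c ~ Bool  [subst: {a:=(Bool -> Bool)} | 1 pending]
  bind c := Bool
step 3: unify ((Int -> Bool) -> (d -> b)) ~ (List (Bool -> Bool) -> (Bool -> b))  [subst: {a:=(Bool -> Bool), c:=Bool} | 0 pending]
  -> decompose arrow: push (Int -> Bool)~List (Bool -> Bool), (d -> b)~(Bool -> b)
step 4: unify (Int -> Bool) ~ List (Bool -> Bool)  [subst: {a:=(Bool -> Bool), c:=Bool} | 1 pending]
  clash: (Int -> Bool) vs List (Bool -> Bool)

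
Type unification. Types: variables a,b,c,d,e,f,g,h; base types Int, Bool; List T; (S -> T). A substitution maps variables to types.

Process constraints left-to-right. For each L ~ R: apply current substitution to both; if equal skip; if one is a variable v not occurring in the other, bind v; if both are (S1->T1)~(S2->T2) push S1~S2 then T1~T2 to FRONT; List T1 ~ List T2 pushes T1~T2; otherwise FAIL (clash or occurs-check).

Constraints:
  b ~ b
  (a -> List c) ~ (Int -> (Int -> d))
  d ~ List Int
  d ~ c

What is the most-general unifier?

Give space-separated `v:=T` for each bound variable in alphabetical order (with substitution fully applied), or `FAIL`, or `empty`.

Answer: FAIL

Derivation:
step 1: unify b ~ b  [subst: {-} | 3 pending]
  -> identical, skip
step 2: unify (a -> List c) ~ (Int -> (Int -> d))  [subst: {-} | 2 pending]
  -> decompose arrow: push a~Int, List c~(Int -> d)
step 3: unify a ~ Int  [subst: {-} | 3 pending]
  bind a := Int
step 4: unify List c ~ (Int -> d)  [subst: {a:=Int} | 2 pending]
  clash: List c vs (Int -> d)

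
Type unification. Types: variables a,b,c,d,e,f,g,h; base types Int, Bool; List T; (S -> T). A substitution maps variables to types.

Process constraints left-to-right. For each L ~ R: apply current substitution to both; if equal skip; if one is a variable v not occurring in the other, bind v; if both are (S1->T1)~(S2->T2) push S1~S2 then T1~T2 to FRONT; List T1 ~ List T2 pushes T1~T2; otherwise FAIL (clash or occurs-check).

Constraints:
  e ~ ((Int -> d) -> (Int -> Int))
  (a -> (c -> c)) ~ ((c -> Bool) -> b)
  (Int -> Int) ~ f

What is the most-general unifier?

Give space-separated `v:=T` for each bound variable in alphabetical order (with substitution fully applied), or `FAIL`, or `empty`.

Answer: a:=(c -> Bool) b:=(c -> c) e:=((Int -> d) -> (Int -> Int)) f:=(Int -> Int)

Derivation:
step 1: unify e ~ ((Int -> d) -> (Int -> Int))  [subst: {-} | 2 pending]
  bind e := ((Int -> d) -> (Int -> Int))
step 2: unify (a -> (c -> c)) ~ ((c -> Bool) -> b)  [subst: {e:=((Int -> d) -> (Int -> Int))} | 1 pending]
  -> decompose arrow: push a~(c -> Bool), (c -> c)~b
step 3: unify a ~ (c -> Bool)  [subst: {e:=((Int -> d) -> (Int -> Int))} | 2 pending]
  bind a := (c -> Bool)
step 4: unify (c -> c) ~ b  [subst: {e:=((Int -> d) -> (Int -> Int)), a:=(c -> Bool)} | 1 pending]
  bind b := (c -> c)
step 5: unify (Int -> Int) ~ f  [subst: {e:=((Int -> d) -> (Int -> Int)), a:=(c -> Bool), b:=(c -> c)} | 0 pending]
  bind f := (Int -> Int)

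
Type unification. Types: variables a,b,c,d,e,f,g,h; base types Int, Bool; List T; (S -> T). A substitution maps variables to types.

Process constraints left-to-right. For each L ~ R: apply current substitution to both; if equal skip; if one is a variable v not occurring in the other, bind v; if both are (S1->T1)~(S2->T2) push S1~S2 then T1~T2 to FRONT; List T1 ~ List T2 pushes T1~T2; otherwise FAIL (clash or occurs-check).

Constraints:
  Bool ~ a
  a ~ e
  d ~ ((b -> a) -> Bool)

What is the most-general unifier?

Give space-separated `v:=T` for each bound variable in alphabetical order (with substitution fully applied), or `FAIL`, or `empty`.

Answer: a:=Bool d:=((b -> Bool) -> Bool) e:=Bool

Derivation:
step 1: unify Bool ~ a  [subst: {-} | 2 pending]
  bind a := Bool
step 2: unify Bool ~ e  [subst: {a:=Bool} | 1 pending]
  bind e := Bool
step 3: unify d ~ ((b -> Bool) -> Bool)  [subst: {a:=Bool, e:=Bool} | 0 pending]
  bind d := ((b -> Bool) -> Bool)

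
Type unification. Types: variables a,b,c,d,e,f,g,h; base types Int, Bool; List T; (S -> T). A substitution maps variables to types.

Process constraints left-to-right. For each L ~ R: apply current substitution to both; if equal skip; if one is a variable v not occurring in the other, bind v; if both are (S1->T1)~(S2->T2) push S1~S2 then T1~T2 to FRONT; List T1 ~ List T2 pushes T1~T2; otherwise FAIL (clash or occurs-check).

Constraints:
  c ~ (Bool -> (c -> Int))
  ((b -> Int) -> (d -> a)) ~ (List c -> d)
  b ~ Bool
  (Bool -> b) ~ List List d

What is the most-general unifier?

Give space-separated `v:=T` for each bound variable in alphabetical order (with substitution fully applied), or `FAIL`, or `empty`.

step 1: unify c ~ (Bool -> (c -> Int))  [subst: {-} | 3 pending]
  occurs-check fail: c in (Bool -> (c -> Int))

Answer: FAIL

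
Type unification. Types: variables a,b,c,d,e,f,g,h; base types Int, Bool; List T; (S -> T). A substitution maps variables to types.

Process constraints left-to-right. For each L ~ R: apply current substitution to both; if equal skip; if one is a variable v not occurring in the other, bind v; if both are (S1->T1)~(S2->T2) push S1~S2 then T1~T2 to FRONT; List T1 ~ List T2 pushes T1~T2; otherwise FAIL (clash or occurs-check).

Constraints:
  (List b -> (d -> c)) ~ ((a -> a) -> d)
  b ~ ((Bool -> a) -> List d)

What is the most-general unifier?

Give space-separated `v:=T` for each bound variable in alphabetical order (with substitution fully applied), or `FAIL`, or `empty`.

step 1: unify (List b -> (d -> c)) ~ ((a -> a) -> d)  [subst: {-} | 1 pending]
  -> decompose arrow: push List b~(a -> a), (d -> c)~d
step 2: unify List b ~ (a -> a)  [subst: {-} | 2 pending]
  clash: List b vs (a -> a)

Answer: FAIL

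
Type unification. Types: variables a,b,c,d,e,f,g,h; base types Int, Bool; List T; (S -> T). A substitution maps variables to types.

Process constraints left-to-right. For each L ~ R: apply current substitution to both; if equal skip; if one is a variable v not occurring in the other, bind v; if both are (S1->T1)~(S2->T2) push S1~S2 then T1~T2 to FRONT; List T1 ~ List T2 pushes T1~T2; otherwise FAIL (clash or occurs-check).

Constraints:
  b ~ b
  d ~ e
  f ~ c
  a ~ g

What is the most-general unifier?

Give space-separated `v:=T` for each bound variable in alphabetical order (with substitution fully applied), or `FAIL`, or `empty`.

step 1: unify b ~ b  [subst: {-} | 3 pending]
  -> identical, skip
step 2: unify d ~ e  [subst: {-} | 2 pending]
  bind d := e
step 3: unify f ~ c  [subst: {d:=e} | 1 pending]
  bind f := c
step 4: unify a ~ g  [subst: {d:=e, f:=c} | 0 pending]
  bind a := g

Answer: a:=g d:=e f:=c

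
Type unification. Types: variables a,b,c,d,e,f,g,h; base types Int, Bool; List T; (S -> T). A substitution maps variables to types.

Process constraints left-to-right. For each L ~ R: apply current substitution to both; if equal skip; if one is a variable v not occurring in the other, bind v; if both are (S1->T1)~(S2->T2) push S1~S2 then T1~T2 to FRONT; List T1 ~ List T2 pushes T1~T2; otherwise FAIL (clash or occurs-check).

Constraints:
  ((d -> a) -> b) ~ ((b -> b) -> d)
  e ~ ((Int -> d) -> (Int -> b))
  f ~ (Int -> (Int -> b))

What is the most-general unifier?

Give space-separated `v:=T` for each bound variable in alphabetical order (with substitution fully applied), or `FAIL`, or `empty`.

step 1: unify ((d -> a) -> b) ~ ((b -> b) -> d)  [subst: {-} | 2 pending]
  -> decompose arrow: push (d -> a)~(b -> b), b~d
step 2: unify (d -> a) ~ (b -> b)  [subst: {-} | 3 pending]
  -> decompose arrow: push d~b, a~b
step 3: unify d ~ b  [subst: {-} | 4 pending]
  bind d := b
step 4: unify a ~ b  [subst: {d:=b} | 3 pending]
  bind a := b
step 5: unify b ~ b  [subst: {d:=b, a:=b} | 2 pending]
  -> identical, skip
step 6: unify e ~ ((Int -> b) -> (Int -> b))  [subst: {d:=b, a:=b} | 1 pending]
  bind e := ((Int -> b) -> (Int -> b))
step 7: unify f ~ (Int -> (Int -> b))  [subst: {d:=b, a:=b, e:=((Int -> b) -> (Int -> b))} | 0 pending]
  bind f := (Int -> (Int -> b))

Answer: a:=b d:=b e:=((Int -> b) -> (Int -> b)) f:=(Int -> (Int -> b))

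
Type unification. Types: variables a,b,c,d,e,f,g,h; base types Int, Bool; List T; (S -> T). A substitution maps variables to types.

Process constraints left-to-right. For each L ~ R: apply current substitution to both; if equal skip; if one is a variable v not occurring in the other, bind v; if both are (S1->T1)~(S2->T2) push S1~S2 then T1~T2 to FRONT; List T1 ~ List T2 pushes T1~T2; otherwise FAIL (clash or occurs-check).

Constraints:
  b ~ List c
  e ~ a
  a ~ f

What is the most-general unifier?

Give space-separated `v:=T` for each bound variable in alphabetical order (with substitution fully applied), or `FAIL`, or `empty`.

step 1: unify b ~ List c  [subst: {-} | 2 pending]
  bind b := List c
step 2: unify e ~ a  [subst: {b:=List c} | 1 pending]
  bind e := a
step 3: unify a ~ f  [subst: {b:=List c, e:=a} | 0 pending]
  bind a := f

Answer: a:=f b:=List c e:=f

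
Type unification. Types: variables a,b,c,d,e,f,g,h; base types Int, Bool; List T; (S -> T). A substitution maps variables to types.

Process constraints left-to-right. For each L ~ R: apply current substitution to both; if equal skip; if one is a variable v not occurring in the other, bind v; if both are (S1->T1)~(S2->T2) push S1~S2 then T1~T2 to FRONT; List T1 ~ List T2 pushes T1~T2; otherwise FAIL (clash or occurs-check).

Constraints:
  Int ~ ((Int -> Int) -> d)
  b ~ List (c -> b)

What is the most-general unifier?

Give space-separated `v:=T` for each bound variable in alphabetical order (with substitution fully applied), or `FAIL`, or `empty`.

step 1: unify Int ~ ((Int -> Int) -> d)  [subst: {-} | 1 pending]
  clash: Int vs ((Int -> Int) -> d)

Answer: FAIL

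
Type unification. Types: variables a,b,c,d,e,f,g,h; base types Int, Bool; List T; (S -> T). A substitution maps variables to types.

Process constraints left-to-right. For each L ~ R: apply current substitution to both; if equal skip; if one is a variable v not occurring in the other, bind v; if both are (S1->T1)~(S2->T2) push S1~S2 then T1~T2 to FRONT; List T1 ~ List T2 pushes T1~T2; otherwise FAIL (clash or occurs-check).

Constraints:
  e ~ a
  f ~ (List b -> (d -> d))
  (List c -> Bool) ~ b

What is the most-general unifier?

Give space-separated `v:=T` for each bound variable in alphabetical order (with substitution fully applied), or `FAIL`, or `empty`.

Answer: b:=(List c -> Bool) e:=a f:=(List (List c -> Bool) -> (d -> d))

Derivation:
step 1: unify e ~ a  [subst: {-} | 2 pending]
  bind e := a
step 2: unify f ~ (List b -> (d -> d))  [subst: {e:=a} | 1 pending]
  bind f := (List b -> (d -> d))
step 3: unify (List c -> Bool) ~ b  [subst: {e:=a, f:=(List b -> (d -> d))} | 0 pending]
  bind b := (List c -> Bool)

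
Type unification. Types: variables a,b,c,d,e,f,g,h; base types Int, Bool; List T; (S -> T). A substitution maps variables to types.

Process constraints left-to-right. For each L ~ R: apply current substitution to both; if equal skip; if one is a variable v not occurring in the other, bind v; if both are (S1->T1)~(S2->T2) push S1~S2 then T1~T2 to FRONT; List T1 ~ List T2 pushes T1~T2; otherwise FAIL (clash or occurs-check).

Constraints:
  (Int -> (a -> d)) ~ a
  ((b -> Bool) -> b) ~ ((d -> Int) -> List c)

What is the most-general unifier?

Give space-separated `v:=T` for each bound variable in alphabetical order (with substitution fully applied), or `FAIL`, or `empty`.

Answer: FAIL

Derivation:
step 1: unify (Int -> (a -> d)) ~ a  [subst: {-} | 1 pending]
  occurs-check fail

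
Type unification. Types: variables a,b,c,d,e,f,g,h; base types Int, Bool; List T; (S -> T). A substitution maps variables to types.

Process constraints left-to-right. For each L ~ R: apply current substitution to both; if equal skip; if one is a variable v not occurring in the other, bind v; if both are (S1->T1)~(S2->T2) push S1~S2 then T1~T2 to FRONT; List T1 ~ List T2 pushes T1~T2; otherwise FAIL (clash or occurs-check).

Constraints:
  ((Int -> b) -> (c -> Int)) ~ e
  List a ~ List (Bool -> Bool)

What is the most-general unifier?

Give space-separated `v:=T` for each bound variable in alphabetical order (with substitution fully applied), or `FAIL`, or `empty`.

step 1: unify ((Int -> b) -> (c -> Int)) ~ e  [subst: {-} | 1 pending]
  bind e := ((Int -> b) -> (c -> Int))
step 2: unify List a ~ List (Bool -> Bool)  [subst: {e:=((Int -> b) -> (c -> Int))} | 0 pending]
  -> decompose List: push a~(Bool -> Bool)
step 3: unify a ~ (Bool -> Bool)  [subst: {e:=((Int -> b) -> (c -> Int))} | 0 pending]
  bind a := (Bool -> Bool)

Answer: a:=(Bool -> Bool) e:=((Int -> b) -> (c -> Int))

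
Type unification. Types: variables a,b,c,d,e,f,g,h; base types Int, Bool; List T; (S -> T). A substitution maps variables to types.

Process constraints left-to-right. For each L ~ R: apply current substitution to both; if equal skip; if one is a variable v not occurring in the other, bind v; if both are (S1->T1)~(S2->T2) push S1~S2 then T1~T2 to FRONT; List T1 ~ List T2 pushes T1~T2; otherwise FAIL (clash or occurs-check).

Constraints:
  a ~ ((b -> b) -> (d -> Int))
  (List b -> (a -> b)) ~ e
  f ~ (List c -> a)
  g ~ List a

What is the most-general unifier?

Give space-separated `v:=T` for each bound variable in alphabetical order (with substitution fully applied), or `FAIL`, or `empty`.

Answer: a:=((b -> b) -> (d -> Int)) e:=(List b -> (((b -> b) -> (d -> Int)) -> b)) f:=(List c -> ((b -> b) -> (d -> Int))) g:=List ((b -> b) -> (d -> Int))

Derivation:
step 1: unify a ~ ((b -> b) -> (d -> Int))  [subst: {-} | 3 pending]
  bind a := ((b -> b) -> (d -> Int))
step 2: unify (List b -> (((b -> b) -> (d -> Int)) -> b)) ~ e  [subst: {a:=((b -> b) -> (d -> Int))} | 2 pending]
  bind e := (List b -> (((b -> b) -> (d -> Int)) -> b))
step 3: unify f ~ (List c -> ((b -> b) -> (d -> Int)))  [subst: {a:=((b -> b) -> (d -> Int)), e:=(List b -> (((b -> b) -> (d -> Int)) -> b))} | 1 pending]
  bind f := (List c -> ((b -> b) -> (d -> Int)))
step 4: unify g ~ List ((b -> b) -> (d -> Int))  [subst: {a:=((b -> b) -> (d -> Int)), e:=(List b -> (((b -> b) -> (d -> Int)) -> b)), f:=(List c -> ((b -> b) -> (d -> Int)))} | 0 pending]
  bind g := List ((b -> b) -> (d -> Int))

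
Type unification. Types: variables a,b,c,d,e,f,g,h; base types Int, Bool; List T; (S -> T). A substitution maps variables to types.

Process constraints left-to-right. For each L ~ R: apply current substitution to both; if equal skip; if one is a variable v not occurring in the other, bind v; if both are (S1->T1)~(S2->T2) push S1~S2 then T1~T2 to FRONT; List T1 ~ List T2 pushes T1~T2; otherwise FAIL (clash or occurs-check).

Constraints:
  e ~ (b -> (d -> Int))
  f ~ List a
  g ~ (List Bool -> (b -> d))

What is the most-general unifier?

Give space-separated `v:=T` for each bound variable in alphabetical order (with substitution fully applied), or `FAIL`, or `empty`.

Answer: e:=(b -> (d -> Int)) f:=List a g:=(List Bool -> (b -> d))

Derivation:
step 1: unify e ~ (b -> (d -> Int))  [subst: {-} | 2 pending]
  bind e := (b -> (d -> Int))
step 2: unify f ~ List a  [subst: {e:=(b -> (d -> Int))} | 1 pending]
  bind f := List a
step 3: unify g ~ (List Bool -> (b -> d))  [subst: {e:=(b -> (d -> Int)), f:=List a} | 0 pending]
  bind g := (List Bool -> (b -> d))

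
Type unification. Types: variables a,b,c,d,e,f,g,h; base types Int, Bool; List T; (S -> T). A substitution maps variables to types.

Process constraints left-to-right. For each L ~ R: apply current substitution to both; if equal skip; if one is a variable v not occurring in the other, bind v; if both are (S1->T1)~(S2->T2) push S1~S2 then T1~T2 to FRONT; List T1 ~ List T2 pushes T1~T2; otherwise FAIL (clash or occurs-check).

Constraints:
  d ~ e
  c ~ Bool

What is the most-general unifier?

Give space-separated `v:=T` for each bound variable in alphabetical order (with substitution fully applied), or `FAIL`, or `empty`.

step 1: unify d ~ e  [subst: {-} | 1 pending]
  bind d := e
step 2: unify c ~ Bool  [subst: {d:=e} | 0 pending]
  bind c := Bool

Answer: c:=Bool d:=e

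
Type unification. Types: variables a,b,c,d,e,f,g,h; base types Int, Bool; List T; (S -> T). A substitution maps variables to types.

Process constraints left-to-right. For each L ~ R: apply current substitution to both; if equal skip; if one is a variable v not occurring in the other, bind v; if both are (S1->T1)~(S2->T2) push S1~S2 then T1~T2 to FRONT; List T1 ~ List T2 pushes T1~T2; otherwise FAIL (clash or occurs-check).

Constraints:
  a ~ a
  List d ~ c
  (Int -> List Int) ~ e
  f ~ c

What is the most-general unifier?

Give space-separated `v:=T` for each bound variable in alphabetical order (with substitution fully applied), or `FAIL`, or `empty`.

Answer: c:=List d e:=(Int -> List Int) f:=List d

Derivation:
step 1: unify a ~ a  [subst: {-} | 3 pending]
  -> identical, skip
step 2: unify List d ~ c  [subst: {-} | 2 pending]
  bind c := List d
step 3: unify (Int -> List Int) ~ e  [subst: {c:=List d} | 1 pending]
  bind e := (Int -> List Int)
step 4: unify f ~ List d  [subst: {c:=List d, e:=(Int -> List Int)} | 0 pending]
  bind f := List d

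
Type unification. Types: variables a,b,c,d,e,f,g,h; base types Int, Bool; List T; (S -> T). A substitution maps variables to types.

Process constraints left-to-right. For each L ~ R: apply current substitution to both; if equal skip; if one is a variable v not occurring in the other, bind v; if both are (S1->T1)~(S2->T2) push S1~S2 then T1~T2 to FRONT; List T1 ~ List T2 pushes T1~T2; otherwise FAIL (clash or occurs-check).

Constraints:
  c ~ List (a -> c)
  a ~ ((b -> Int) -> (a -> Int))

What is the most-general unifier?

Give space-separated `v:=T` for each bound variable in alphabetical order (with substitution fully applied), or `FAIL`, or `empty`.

step 1: unify c ~ List (a -> c)  [subst: {-} | 1 pending]
  occurs-check fail: c in List (a -> c)

Answer: FAIL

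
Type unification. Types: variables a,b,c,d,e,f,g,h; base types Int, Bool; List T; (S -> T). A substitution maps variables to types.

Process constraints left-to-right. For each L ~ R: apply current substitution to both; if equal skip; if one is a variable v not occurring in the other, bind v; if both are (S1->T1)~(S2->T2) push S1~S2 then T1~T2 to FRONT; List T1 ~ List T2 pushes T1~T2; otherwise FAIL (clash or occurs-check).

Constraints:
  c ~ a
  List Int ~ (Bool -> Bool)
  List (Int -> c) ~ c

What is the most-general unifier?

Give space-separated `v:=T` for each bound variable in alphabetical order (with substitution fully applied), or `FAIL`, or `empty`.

step 1: unify c ~ a  [subst: {-} | 2 pending]
  bind c := a
step 2: unify List Int ~ (Bool -> Bool)  [subst: {c:=a} | 1 pending]
  clash: List Int vs (Bool -> Bool)

Answer: FAIL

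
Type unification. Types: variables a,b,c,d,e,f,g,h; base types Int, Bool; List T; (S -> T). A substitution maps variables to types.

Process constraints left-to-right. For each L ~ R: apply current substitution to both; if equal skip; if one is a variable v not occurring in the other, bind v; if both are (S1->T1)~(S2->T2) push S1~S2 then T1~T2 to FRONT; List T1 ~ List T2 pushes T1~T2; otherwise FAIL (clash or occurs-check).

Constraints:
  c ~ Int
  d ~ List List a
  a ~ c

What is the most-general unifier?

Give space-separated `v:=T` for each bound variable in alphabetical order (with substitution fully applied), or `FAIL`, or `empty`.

step 1: unify c ~ Int  [subst: {-} | 2 pending]
  bind c := Int
step 2: unify d ~ List List a  [subst: {c:=Int} | 1 pending]
  bind d := List List a
step 3: unify a ~ Int  [subst: {c:=Int, d:=List List a} | 0 pending]
  bind a := Int

Answer: a:=Int c:=Int d:=List List Int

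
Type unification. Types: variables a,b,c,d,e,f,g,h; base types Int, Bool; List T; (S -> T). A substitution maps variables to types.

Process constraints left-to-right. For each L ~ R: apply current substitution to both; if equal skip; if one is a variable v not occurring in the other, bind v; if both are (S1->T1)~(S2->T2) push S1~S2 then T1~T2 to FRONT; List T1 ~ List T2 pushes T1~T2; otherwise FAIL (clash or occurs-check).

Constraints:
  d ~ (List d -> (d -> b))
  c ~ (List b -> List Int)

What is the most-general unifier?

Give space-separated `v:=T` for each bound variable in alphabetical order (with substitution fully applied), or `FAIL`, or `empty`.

Answer: FAIL

Derivation:
step 1: unify d ~ (List d -> (d -> b))  [subst: {-} | 1 pending]
  occurs-check fail: d in (List d -> (d -> b))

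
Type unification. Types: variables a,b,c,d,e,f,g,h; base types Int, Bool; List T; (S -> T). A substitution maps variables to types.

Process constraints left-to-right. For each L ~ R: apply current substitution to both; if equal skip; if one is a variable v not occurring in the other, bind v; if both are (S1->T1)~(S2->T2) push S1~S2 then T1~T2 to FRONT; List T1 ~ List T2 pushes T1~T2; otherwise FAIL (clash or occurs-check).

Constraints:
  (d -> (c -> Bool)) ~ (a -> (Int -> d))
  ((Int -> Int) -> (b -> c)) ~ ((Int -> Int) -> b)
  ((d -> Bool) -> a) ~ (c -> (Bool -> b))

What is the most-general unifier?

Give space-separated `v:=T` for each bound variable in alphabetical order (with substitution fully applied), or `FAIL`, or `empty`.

step 1: unify (d -> (c -> Bool)) ~ (a -> (Int -> d))  [subst: {-} | 2 pending]
  -> decompose arrow: push d~a, (c -> Bool)~(Int -> d)
step 2: unify d ~ a  [subst: {-} | 3 pending]
  bind d := a
step 3: unify (c -> Bool) ~ (Int -> a)  [subst: {d:=a} | 2 pending]
  -> decompose arrow: push c~Int, Bool~a
step 4: unify c ~ Int  [subst: {d:=a} | 3 pending]
  bind c := Int
step 5: unify Bool ~ a  [subst: {d:=a, c:=Int} | 2 pending]
  bind a := Bool
step 6: unify ((Int -> Int) -> (b -> Int)) ~ ((Int -> Int) -> b)  [subst: {d:=a, c:=Int, a:=Bool} | 1 pending]
  -> decompose arrow: push (Int -> Int)~(Int -> Int), (b -> Int)~b
step 7: unify (Int -> Int) ~ (Int -> Int)  [subst: {d:=a, c:=Int, a:=Bool} | 2 pending]
  -> identical, skip
step 8: unify (b -> Int) ~ b  [subst: {d:=a, c:=Int, a:=Bool} | 1 pending]
  occurs-check fail

Answer: FAIL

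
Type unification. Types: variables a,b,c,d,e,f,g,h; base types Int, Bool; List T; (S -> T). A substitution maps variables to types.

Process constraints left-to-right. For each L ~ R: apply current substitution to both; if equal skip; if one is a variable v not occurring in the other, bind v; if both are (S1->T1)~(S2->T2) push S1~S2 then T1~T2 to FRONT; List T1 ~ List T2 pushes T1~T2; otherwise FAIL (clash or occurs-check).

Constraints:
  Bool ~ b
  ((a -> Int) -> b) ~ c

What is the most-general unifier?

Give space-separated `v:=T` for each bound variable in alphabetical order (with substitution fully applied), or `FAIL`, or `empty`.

step 1: unify Bool ~ b  [subst: {-} | 1 pending]
  bind b := Bool
step 2: unify ((a -> Int) -> Bool) ~ c  [subst: {b:=Bool} | 0 pending]
  bind c := ((a -> Int) -> Bool)

Answer: b:=Bool c:=((a -> Int) -> Bool)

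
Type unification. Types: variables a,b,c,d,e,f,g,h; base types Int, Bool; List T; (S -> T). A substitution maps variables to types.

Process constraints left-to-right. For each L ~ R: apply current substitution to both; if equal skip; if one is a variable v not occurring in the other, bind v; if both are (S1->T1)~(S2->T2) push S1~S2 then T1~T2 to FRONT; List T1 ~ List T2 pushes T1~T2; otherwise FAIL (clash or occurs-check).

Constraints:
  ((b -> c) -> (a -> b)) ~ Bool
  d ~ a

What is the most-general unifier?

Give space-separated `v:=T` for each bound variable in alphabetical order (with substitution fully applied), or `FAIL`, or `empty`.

Answer: FAIL

Derivation:
step 1: unify ((b -> c) -> (a -> b)) ~ Bool  [subst: {-} | 1 pending]
  clash: ((b -> c) -> (a -> b)) vs Bool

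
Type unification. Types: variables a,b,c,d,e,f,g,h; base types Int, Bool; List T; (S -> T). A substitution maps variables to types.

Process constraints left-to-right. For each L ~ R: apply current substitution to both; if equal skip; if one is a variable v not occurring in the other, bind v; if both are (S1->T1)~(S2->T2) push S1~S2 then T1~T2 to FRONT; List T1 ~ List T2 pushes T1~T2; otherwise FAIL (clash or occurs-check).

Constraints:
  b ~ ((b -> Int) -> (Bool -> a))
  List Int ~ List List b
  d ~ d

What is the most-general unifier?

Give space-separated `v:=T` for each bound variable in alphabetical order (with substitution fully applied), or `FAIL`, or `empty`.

step 1: unify b ~ ((b -> Int) -> (Bool -> a))  [subst: {-} | 2 pending]
  occurs-check fail: b in ((b -> Int) -> (Bool -> a))

Answer: FAIL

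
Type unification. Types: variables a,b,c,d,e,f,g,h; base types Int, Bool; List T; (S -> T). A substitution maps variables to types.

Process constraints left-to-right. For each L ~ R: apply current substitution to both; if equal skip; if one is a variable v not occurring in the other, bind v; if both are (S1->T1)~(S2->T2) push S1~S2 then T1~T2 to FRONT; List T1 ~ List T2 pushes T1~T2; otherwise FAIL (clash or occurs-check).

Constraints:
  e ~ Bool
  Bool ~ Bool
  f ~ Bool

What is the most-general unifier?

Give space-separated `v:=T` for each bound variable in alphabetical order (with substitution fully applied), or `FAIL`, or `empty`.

Answer: e:=Bool f:=Bool

Derivation:
step 1: unify e ~ Bool  [subst: {-} | 2 pending]
  bind e := Bool
step 2: unify Bool ~ Bool  [subst: {e:=Bool} | 1 pending]
  -> identical, skip
step 3: unify f ~ Bool  [subst: {e:=Bool} | 0 pending]
  bind f := Bool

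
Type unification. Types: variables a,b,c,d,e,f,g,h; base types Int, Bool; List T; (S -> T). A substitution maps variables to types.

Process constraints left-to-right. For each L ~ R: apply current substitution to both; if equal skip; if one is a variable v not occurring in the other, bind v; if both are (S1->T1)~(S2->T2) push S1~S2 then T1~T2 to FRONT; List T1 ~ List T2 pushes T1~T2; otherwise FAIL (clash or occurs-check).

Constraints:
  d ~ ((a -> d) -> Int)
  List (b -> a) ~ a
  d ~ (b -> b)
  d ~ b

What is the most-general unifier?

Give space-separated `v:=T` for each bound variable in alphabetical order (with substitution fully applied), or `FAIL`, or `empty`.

Answer: FAIL

Derivation:
step 1: unify d ~ ((a -> d) -> Int)  [subst: {-} | 3 pending]
  occurs-check fail: d in ((a -> d) -> Int)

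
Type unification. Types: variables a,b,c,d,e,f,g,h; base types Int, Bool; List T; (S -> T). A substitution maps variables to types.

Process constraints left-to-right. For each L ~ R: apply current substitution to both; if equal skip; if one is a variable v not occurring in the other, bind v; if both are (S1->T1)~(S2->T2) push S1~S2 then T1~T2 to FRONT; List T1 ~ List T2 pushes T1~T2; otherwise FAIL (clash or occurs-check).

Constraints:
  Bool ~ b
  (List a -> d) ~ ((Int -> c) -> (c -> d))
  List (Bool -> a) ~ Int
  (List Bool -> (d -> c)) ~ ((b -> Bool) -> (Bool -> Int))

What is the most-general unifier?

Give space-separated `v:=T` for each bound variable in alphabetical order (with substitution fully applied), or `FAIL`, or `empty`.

step 1: unify Bool ~ b  [subst: {-} | 3 pending]
  bind b := Bool
step 2: unify (List a -> d) ~ ((Int -> c) -> (c -> d))  [subst: {b:=Bool} | 2 pending]
  -> decompose arrow: push List a~(Int -> c), d~(c -> d)
step 3: unify List a ~ (Int -> c)  [subst: {b:=Bool} | 3 pending]
  clash: List a vs (Int -> c)

Answer: FAIL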